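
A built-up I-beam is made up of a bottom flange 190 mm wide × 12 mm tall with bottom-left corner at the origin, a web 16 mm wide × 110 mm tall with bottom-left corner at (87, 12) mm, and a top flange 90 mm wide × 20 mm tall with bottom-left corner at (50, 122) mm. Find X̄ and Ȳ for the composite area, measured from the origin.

X̄ = 95.00 mm, Ȳ = 63.22 mm

Part | A | x̄ᵢ | ȳᵢ | A·x̄ᵢ | A·ȳᵢ
bottom flange | 2280.00 | 95.00 | 6.00 | 216600.00 | 13680.00
web | 1760.00 | 95.00 | 67.00 | 167200.00 | 117920.00
top flange | 1800.00 | 95.00 | 132.00 | 171000.00 | 237600.00
Σ | 5840.00 |  |  | 554800.00 | 369200.00
X̄ = 554800.00 / 5840.00 = 95.00 mm
Ȳ = 369200.00 / 5840.00 = 63.22 mm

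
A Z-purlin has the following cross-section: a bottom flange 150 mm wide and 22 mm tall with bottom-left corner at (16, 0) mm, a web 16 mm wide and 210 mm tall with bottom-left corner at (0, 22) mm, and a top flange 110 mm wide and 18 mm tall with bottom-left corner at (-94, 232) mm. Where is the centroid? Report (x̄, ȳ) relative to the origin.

x̄ = 28.93 mm, ȳ = 108.82 mm

Part | A | x̄ᵢ | ȳᵢ | A·x̄ᵢ | A·ȳᵢ
bottom flange | 3300.00 | 91.00 | 11.00 | 300300.00 | 36300.00
web | 3360.00 | 8.00 | 127.00 | 26880.00 | 426720.00
top flange | 1980.00 | -39.00 | 241.00 | -77220.00 | 477180.00
Σ | 8640.00 |  |  | 249960.00 | 940200.00
x̄ = 249960.00 / 8640.00 = 28.93 mm
ȳ = 940200.00 / 8640.00 = 108.82 mm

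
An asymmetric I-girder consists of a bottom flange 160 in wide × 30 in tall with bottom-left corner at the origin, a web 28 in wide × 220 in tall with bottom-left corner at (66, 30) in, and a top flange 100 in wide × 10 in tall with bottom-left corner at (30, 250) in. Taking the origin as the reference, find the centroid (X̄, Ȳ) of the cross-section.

X̄ = 80.00 in, Ȳ = 99.45 in

Part | A | x̄ᵢ | ȳᵢ | A·x̄ᵢ | A·ȳᵢ
bottom flange | 4800.00 | 80.00 | 15.00 | 384000.00 | 72000.00
web | 6160.00 | 80.00 | 140.00 | 492800.00 | 862400.00
top flange | 1000.00 | 80.00 | 255.00 | 80000.00 | 255000.00
Σ | 11960.00 |  |  | 956800.00 | 1189400.00
X̄ = 956800.00 / 11960.00 = 80.00 in
Ȳ = 1189400.00 / 11960.00 = 99.45 in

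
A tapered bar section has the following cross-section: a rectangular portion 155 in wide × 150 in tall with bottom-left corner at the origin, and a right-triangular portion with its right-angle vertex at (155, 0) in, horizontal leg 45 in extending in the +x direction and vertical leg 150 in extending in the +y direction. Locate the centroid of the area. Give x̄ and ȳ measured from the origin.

x̄ = 89.23 in, ȳ = 71.83 in

rectangular portion: A = 155 × 150 = 23250.00, centroid at (77.50, 75.00).
triangular portion: A = ½·45·150 = 3375.00, centroid at (170.00, 50.00).
ΣA = 26625.00 in², ΣAx̄ = 2375625.00 in³, ΣAȳ = 1912500.00 in³.
x̄ = 2375625.00/26625.00 = 89.23 in; ȳ = 1912500.00/26625.00 = 71.83 in.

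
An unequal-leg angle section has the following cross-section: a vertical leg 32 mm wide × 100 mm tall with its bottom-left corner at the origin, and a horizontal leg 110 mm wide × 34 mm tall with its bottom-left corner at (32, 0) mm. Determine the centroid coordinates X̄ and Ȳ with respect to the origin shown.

X̄ = 54.26 mm, Ȳ = 32.22 mm

vertical leg: A = 32 × 100 = 3200.00, centroid at (16.00, 50.00).
horizontal leg: A = 110 × 34 = 3740.00, centroid at (87.00, 17.00).
ΣA = 6940.00 mm²
ΣAX̄ = (3200.00)(16.00) + (3740.00)(87.00) = 376580.00 mm³
ΣAȲ = (3200.00)(50.00) + (3740.00)(17.00) = 223580.00 mm³
X̄ = 376580.00 / 6940.00 = 54.26 mm
Ȳ = 223580.00 / 6940.00 = 32.22 mm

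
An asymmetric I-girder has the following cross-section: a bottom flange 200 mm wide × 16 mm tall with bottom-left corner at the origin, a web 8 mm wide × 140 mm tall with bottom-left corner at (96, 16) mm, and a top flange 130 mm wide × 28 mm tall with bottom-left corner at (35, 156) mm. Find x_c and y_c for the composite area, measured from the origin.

x_c = 100.00 mm, y_c = 93.06 mm

bottom flange: A = 200 × 16 = 3200.00, centroid at (100.00, 8.00).
web: A = 8 × 140 = 1120.00, centroid at (100.00, 86.00).
top flange: A = 130 × 28 = 3640.00, centroid at (100.00, 170.00).
ΣA = 7960.00 mm²
ΣAx_c = (3200.00)(100.00) + (1120.00)(100.00) + (3640.00)(100.00) = 796000.00 mm³
ΣAy_c = (3200.00)(8.00) + (1120.00)(86.00) + (3640.00)(170.00) = 740720.00 mm³
x_c = 796000.00 / 7960.00 = 100.00 mm
y_c = 740720.00 / 7960.00 = 93.06 mm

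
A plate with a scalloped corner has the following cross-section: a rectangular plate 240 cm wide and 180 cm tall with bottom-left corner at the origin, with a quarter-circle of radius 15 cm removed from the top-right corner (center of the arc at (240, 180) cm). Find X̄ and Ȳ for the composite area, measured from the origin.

plate: A = 240 × 180 = 43200.00, centroid at (120.00, 90.00).
removed quarter-circle: A = −¼π·15² = -176.71, centroid at (233.63, 173.63).
ΣA = 43023.29 cm²
ΣAX̄ = (43200.00)(120.00) + (-176.71)(233.63) = 5142713.50 cm³
ΣAȲ = (43200.00)(90.00) + (-176.71)(173.63) = 3857316.37 cm³
X̄ = 5142713.50 / 43023.29 = 119.53 cm
Ȳ = 3857316.37 / 43023.29 = 89.66 cm

X̄ = 119.53 cm, Ȳ = 89.66 cm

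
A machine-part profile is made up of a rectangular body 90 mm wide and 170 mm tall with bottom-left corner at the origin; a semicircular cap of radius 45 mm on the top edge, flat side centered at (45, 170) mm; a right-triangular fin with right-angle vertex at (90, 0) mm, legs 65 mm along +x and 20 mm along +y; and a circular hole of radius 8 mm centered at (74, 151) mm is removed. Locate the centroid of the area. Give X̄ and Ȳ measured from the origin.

X̄ = 46.98 mm, Ȳ = 99.10 mm

rectangular body: A = 90 × 170 = 15300.00, centroid at (45.00, 85.00).
semicircular top: A = ½π·45² = 3180.86, centroid at (45.00, 189.10).
triangular fin: A = ½·65·20 = 650.00, centroid at (111.67, 6.67).
hole: A = −π·8² = -201.06, centroid at (74.00, 151.00).
ΣA = 18929.80 mm²
ΣAX̄ = (15300.00)(45.00) + (3180.86)(45.00) + (650.00)(111.67) + (-201.06)(74.00) = 889343.57 mm³
ΣAȲ = (15300.00)(85.00) + (3180.86)(189.10) + (650.00)(6.67) + (-201.06)(151.00) = 1875969.62 mm³
X̄ = 889343.57 / 18929.80 = 46.98 mm
Ȳ = 1875969.62 / 18929.80 = 99.10 mm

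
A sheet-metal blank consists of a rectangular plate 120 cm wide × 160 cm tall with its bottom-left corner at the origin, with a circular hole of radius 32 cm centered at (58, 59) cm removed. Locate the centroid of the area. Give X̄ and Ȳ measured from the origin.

X̄ = 60.40 cm, Ȳ = 84.23 cm

plate: A = 120 × 160 = 19200.00, centroid at (60.00, 80.00).
hole: A = −π·32² = -3216.99, centroid at (58.00, 59.00).
ΣA = 15983.01 cm²
ΣAX̄ = (19200.00)(60.00) + (-3216.99)(58.00) = 965414.53 cm³
ΣAȲ = (19200.00)(80.00) + (-3216.99)(59.00) = 1346197.54 cm³
X̄ = 965414.53 / 15983.01 = 60.40 cm
Ȳ = 1346197.54 / 15983.01 = 84.23 cm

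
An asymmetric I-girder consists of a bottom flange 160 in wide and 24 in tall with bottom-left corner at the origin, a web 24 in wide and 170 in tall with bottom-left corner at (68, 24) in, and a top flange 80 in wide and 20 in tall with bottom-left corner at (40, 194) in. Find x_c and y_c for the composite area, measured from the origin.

x_c = 80.00 in, y_c = 85.84 in

bottom flange: A = 160 × 24 = 3840.00, centroid at (80.00, 12.00).
web: A = 24 × 170 = 4080.00, centroid at (80.00, 109.00).
top flange: A = 80 × 20 = 1600.00, centroid at (80.00, 204.00).
ΣA = 9520.00 in²
ΣAx_c = (3840.00)(80.00) + (4080.00)(80.00) + (1600.00)(80.00) = 761600.00 in³
ΣAy_c = (3840.00)(12.00) + (4080.00)(109.00) + (1600.00)(204.00) = 817200.00 in³
x_c = 761600.00 / 9520.00 = 80.00 in
y_c = 817200.00 / 9520.00 = 85.84 in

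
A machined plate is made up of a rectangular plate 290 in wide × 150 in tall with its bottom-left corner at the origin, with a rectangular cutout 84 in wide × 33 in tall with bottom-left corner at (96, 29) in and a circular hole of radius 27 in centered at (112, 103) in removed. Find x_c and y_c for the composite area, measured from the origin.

x_c = 147.47 in, y_c = 75.46 in

Part | A | x̄ᵢ | ȳᵢ | A·x̄ᵢ | A·ȳᵢ
plate | 43500.00 | 145.00 | 75.00 | 6307500.00 | 3262500.00
hole 1 | -2772.00 | 138.00 | 45.50 | -382536.00 | -126126.00
hole 2 | -2290.22 | 112.00 | 103.00 | -256504.76 | -235892.77
Σ | 38437.78 |  |  | 5668459.24 | 2900481.23
x_c = 5668459.24 / 38437.78 = 147.47 in
y_c = 2900481.23 / 38437.78 = 75.46 in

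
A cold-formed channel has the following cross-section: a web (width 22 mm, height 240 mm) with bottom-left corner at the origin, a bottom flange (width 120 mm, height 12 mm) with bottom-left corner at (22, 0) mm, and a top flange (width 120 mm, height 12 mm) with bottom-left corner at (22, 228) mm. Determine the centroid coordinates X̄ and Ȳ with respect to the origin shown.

X̄ = 36.06 mm, Ȳ = 120.00 mm

web: A = 22 × 240 = 5280.00, centroid at (11.00, 120.00).
bottom flange: A = 120 × 12 = 1440.00, centroid at (82.00, 6.00).
top flange: A = 120 × 12 = 1440.00, centroid at (82.00, 234.00).
ΣA = 8160.00 mm², ΣAX̄ = 294240.00 mm³, ΣAȲ = 979200.00 mm³.
X̄ = 294240.00/8160.00 = 36.06 mm; Ȳ = 979200.00/8160.00 = 120.00 mm.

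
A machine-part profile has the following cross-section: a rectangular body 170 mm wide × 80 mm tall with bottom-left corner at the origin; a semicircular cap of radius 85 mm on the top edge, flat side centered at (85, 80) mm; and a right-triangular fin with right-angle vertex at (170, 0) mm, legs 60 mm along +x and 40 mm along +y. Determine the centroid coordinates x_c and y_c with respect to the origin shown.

x_c = 89.82 mm, y_c = 71.79 mm

Part | A | x̄ᵢ | ȳᵢ | A·x̄ᵢ | A·ȳᵢ
rectangular body | 13600.00 | 85.00 | 40.00 | 1156000.00 | 544000.00
semicircular top | 11349.00 | 85.00 | 116.08 | 964665.29 | 1317336.94
triangular fin | 1200.00 | 190.00 | 13.33 | 228000.00 | 16000.00
Σ | 26149.00 |  |  | 2348665.29 | 1877336.94
x_c = 2348665.29 / 26149.00 = 89.82 mm
y_c = 1877336.94 / 26149.00 = 71.79 mm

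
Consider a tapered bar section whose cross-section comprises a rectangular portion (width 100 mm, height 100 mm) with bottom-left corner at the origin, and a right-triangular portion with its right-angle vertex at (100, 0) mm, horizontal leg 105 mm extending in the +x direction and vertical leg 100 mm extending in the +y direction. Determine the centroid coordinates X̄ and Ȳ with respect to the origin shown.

X̄ = 79.26 mm, Ȳ = 44.26 mm

rectangular portion: A = 100 × 100 = 10000.00, centroid at (50.00, 50.00).
triangular portion: A = ½·105·100 = 5250.00, centroid at (135.00, 33.33).
ΣA = 15250.00 mm², ΣAX̄ = 1208750.00 mm³, ΣAȲ = 675000.00 mm³.
X̄ = 1208750.00/15250.00 = 79.26 mm; Ȳ = 675000.00/15250.00 = 44.26 mm.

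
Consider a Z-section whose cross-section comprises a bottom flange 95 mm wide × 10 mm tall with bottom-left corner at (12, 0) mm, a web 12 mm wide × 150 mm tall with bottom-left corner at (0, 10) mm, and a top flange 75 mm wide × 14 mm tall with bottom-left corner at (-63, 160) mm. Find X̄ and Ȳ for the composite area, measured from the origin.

Part | A | x̄ᵢ | ȳᵢ | A·x̄ᵢ | A·ȳᵢ
bottom flange | 950.00 | 59.50 | 5.00 | 56525.00 | 4750.00
web | 1800.00 | 6.00 | 85.00 | 10800.00 | 153000.00
top flange | 1050.00 | -25.50 | 167.00 | -26775.00 | 175350.00
Σ | 3800.00 |  |  | 40550.00 | 333100.00
X̄ = 40550.00 / 3800.00 = 10.67 mm
Ȳ = 333100.00 / 3800.00 = 87.66 mm

X̄ = 10.67 mm, Ȳ = 87.66 mm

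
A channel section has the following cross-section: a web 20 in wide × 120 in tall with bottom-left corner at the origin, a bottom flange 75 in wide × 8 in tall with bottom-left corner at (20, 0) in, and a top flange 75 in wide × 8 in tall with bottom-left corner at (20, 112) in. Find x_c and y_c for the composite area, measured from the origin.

web: A = 20 × 120 = 2400.00, centroid at (10.00, 60.00).
bottom flange: A = 75 × 8 = 600.00, centroid at (57.50, 4.00).
top flange: A = 75 × 8 = 600.00, centroid at (57.50, 116.00).
ΣA = 3600.00 in²
ΣAx_c = (2400.00)(10.00) + (600.00)(57.50) + (600.00)(57.50) = 93000.00 in³
ΣAy_c = (2400.00)(60.00) + (600.00)(4.00) + (600.00)(116.00) = 216000.00 in³
x_c = 93000.00 / 3600.00 = 25.83 in
y_c = 216000.00 / 3600.00 = 60.00 in

x_c = 25.83 in, y_c = 60.00 in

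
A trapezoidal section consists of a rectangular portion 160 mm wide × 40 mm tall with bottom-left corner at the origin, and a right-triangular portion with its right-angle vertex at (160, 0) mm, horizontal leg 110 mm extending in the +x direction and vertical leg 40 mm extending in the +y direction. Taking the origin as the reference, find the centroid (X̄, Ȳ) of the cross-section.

rectangular portion: A = 160 × 40 = 6400.00, centroid at (80.00, 20.00).
triangular portion: A = ½·110·40 = 2200.00, centroid at (196.67, 13.33).
ΣA = 8600.00 mm², ΣAX̄ = 944666.67 mm³, ΣAȲ = 157333.33 mm³.
X̄ = 944666.67/8600.00 = 109.84 mm; Ȳ = 157333.33/8600.00 = 18.29 mm.

X̄ = 109.84 mm, Ȳ = 18.29 mm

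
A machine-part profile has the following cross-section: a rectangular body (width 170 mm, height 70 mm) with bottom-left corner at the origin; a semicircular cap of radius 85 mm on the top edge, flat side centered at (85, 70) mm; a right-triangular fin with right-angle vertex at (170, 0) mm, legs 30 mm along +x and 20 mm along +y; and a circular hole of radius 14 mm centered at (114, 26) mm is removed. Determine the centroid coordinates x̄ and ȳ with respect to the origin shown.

x̄ = 85.46 mm, ȳ = 70.04 mm

Part | A | x̄ᵢ | ȳᵢ | A·x̄ᵢ | A·ȳᵢ
rectangular body | 11900.00 | 85.00 | 35.00 | 1011500.00 | 416500.00
semicircular top | 11349.00 | 85.00 | 106.08 | 964665.29 | 1203846.91
triangular fin | 300.00 | 180.00 | 6.67 | 54000.00 | 2000.00
hole | -615.75 | 114.00 | 26.00 | -70195.75 | -16009.56
Σ | 22933.25 |  |  | 1959969.55 | 1606337.35
x̄ = 1959969.55 / 22933.25 = 85.46 mm
ȳ = 1606337.35 / 22933.25 = 70.04 mm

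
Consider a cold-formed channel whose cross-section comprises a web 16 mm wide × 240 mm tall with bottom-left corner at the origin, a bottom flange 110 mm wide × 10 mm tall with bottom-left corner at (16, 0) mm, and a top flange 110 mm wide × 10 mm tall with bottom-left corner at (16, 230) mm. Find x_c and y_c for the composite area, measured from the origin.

Part | A | x̄ᵢ | ȳᵢ | A·x̄ᵢ | A·ȳᵢ
web | 3840.00 | 8.00 | 120.00 | 30720.00 | 460800.00
bottom flange | 1100.00 | 71.00 | 5.00 | 78100.00 | 5500.00
top flange | 1100.00 | 71.00 | 235.00 | 78100.00 | 258500.00
Σ | 6040.00 |  |  | 186920.00 | 724800.00
x_c = 186920.00 / 6040.00 = 30.95 mm
y_c = 724800.00 / 6040.00 = 120.00 mm

x_c = 30.95 mm, y_c = 120.00 mm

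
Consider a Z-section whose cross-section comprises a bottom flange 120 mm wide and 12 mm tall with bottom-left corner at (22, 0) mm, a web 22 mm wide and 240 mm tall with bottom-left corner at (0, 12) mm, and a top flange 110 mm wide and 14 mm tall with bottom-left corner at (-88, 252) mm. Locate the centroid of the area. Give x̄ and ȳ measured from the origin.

x̄ = 15.17 mm, ȳ = 133.71 mm

bottom flange: A = 120 × 12 = 1440.00, centroid at (82.00, 6.00).
web: A = 22 × 240 = 5280.00, centroid at (11.00, 132.00).
top flange: A = 110 × 14 = 1540.00, centroid at (-33.00, 259.00).
ΣA = 8260.00 mm²
ΣAx̄ = (1440.00)(82.00) + (5280.00)(11.00) + (1540.00)(-33.00) = 125340.00 mm³
ΣAȳ = (1440.00)(6.00) + (5280.00)(132.00) + (1540.00)(259.00) = 1104460.00 mm³
x̄ = 125340.00 / 8260.00 = 15.17 mm
ȳ = 1104460.00 / 8260.00 = 133.71 mm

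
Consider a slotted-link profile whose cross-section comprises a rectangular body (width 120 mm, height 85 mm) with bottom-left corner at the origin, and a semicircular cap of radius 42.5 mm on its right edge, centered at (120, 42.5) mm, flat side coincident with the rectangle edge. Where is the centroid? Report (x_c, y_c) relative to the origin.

x_c = 76.98 mm, y_c = 42.50 mm

rectangular body: A = 120 × 85 = 10200.00, centroid at (60.00, 42.50).
semicircular end: A = ½π·42.5² = 2837.25, centroid at (138.04, 42.50).
ΣA = 13037.25 mm²
ΣAx_c = (10200.00)(60.00) + (2837.25)(138.04) = 1003647.19 mm³
ΣAy_c = (10200.00)(42.50) + (2837.25)(42.50) = 554083.16 mm³
x_c = 1003647.19 / 13037.25 = 76.98 mm
y_c = 554083.16 / 13037.25 = 42.50 mm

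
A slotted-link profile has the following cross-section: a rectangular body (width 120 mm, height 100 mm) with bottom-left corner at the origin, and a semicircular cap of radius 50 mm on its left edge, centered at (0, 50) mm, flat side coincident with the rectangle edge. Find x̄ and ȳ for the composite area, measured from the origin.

x̄ = 39.97 mm, ȳ = 50.00 mm

rectangular body: A = 120 × 100 = 12000.00, centroid at (60.00, 50.00).
semicircular end: A = ½π·50² = 3926.99, centroid at (-21.22, 50.00).
ΣA = 15926.99 mm², ΣAx̄ = 636666.67 mm³, ΣAȳ = 796349.54 mm³.
x̄ = 636666.67/15926.99 = 39.97 mm; ȳ = 796349.54/15926.99 = 50.00 mm.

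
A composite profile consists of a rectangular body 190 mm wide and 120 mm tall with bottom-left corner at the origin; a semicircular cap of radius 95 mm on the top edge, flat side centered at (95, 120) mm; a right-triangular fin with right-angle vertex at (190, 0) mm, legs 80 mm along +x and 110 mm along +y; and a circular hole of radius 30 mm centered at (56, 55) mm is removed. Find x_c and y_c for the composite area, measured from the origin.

x_c = 111.75 mm, y_c = 94.60 mm

Part | A | x̄ᵢ | ȳᵢ | A·x̄ᵢ | A·ȳᵢ
rectangular body | 22800.00 | 95.00 | 60.00 | 2166000.00 | 1368000.00
semicircular top | 14176.44 | 95.00 | 160.32 | 1346761.50 | 2272755.76
triangular fin | 4400.00 | 216.67 | 36.67 | 953333.33 | 161333.33
hole | -2827.43 | 56.00 | 55.00 | -158336.27 | -155508.84
Σ | 38549.00 |  |  | 4307758.56 | 3646580.25
x_c = 4307758.56 / 38549.00 = 111.75 mm
y_c = 3646580.25 / 38549.00 = 94.60 mm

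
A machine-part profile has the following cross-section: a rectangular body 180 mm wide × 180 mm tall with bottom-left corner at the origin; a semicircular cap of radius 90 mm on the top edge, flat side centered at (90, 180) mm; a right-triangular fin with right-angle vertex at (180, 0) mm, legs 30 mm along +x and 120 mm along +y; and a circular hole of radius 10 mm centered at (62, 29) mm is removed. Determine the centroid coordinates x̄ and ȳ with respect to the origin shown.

x̄ = 94.05 mm, ȳ = 123.48 mm

rectangular body: A = 180 × 180 = 32400.00, centroid at (90.00, 90.00).
semicircular top: A = ½π·90² = 12723.45, centroid at (90.00, 218.20).
triangular fin: A = ½·30·120 = 1800.00, centroid at (190.00, 40.00).
hole: A = −π·10² = -314.16, centroid at (62.00, 29.00).
ΣA = 46609.29 mm², ΣAx̄ = 4383632.65 mm³, ΣAȳ = 5755110.43 mm³.
x̄ = 4383632.65/46609.29 = 94.05 mm; ȳ = 5755110.43/46609.29 = 123.48 mm.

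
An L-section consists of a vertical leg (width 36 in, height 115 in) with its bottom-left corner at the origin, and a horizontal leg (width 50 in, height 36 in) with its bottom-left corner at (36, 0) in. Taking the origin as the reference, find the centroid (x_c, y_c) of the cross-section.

x_c = 31.03 in, y_c = 45.53 in

vertical leg: A = 36 × 115 = 4140.00, centroid at (18.00, 57.50).
horizontal leg: A = 50 × 36 = 1800.00, centroid at (61.00, 18.00).
ΣA = 5940.00 in², ΣAx_c = 184320.00 in³, ΣAy_c = 270450.00 in³.
x_c = 184320.00/5940.00 = 31.03 in; y_c = 270450.00/5940.00 = 45.53 in.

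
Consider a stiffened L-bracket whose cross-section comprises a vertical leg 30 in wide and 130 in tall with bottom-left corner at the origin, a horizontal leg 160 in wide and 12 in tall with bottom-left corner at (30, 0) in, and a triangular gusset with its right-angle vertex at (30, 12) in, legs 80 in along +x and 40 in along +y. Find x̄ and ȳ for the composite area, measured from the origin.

x̄ = 48.57 in, ȳ = 41.18 in

vertical leg: A = 30 × 130 = 3900.00, centroid at (15.00, 65.00).
horizontal leg: A = 160 × 12 = 1920.00, centroid at (110.00, 6.00).
gusset: A = ½·80·40 = 1600.00, centroid at (56.67, 25.33).
ΣA = 7420.00 in², ΣAx̄ = 360366.67 in³, ΣAȳ = 305553.33 in³.
x̄ = 360366.67/7420.00 = 48.57 in; ȳ = 305553.33/7420.00 = 41.18 in.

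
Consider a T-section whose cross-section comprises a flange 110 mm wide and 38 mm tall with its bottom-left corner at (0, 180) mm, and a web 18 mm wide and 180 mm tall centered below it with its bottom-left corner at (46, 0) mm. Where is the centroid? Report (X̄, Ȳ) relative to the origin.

X̄ = 55.00 mm, Ȳ = 151.40 mm

web: A = 18 × 180 = 3240.00, centroid at (55.00, 90.00).
flange: A = 110 × 38 = 4180.00, centroid at (55.00, 199.00).
ΣA = 7420.00 mm², ΣAX̄ = 408100.00 mm³, ΣAȲ = 1123420.00 mm³.
X̄ = 408100.00/7420.00 = 55.00 mm; Ȳ = 1123420.00/7420.00 = 151.40 mm.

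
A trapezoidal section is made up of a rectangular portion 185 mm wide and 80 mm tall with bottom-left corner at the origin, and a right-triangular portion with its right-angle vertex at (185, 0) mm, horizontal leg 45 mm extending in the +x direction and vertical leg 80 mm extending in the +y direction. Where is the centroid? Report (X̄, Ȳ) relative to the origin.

X̄ = 104.16 mm, Ȳ = 38.55 mm

rectangular portion: A = 185 × 80 = 14800.00, centroid at (92.50, 40.00).
triangular portion: A = ½·45·80 = 1800.00, centroid at (200.00, 26.67).
ΣA = 16600.00 mm², ΣAX̄ = 1729000.00 mm³, ΣAȲ = 640000.00 mm³.
X̄ = 1729000.00/16600.00 = 104.16 mm; Ȳ = 640000.00/16600.00 = 38.55 mm.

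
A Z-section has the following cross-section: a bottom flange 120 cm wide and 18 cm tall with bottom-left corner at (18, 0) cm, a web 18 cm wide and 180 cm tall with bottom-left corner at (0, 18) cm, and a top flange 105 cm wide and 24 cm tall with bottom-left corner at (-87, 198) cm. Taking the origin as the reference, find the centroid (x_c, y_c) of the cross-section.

bottom flange: A = 120 × 18 = 2160.00, centroid at (78.00, 9.00).
web: A = 18 × 180 = 3240.00, centroid at (9.00, 108.00).
top flange: A = 105 × 24 = 2520.00, centroid at (-34.50, 210.00).
ΣA = 7920.00 cm²
ΣAx_c = (2160.00)(78.00) + (3240.00)(9.00) + (2520.00)(-34.50) = 110700.00 cm³
ΣAy_c = (2160.00)(9.00) + (3240.00)(108.00) + (2520.00)(210.00) = 898560.00 cm³
x_c = 110700.00 / 7920.00 = 13.98 cm
y_c = 898560.00 / 7920.00 = 113.45 cm

x_c = 13.98 cm, y_c = 113.45 cm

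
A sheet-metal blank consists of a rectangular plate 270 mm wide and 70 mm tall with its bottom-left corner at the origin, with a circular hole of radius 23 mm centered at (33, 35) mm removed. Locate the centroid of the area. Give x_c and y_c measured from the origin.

Part | A | x̄ᵢ | ȳᵢ | A·x̄ᵢ | A·ȳᵢ
plate | 18900.00 | 135.00 | 35.00 | 2551500.00 | 661500.00
hole | -1661.90 | 33.00 | 35.00 | -54842.78 | -58166.59
Σ | 17238.10 |  |  | 2496657.22 | 603333.41
x_c = 2496657.22 / 17238.10 = 144.83 mm
y_c = 603333.41 / 17238.10 = 35.00 mm

x_c = 144.83 mm, y_c = 35.00 mm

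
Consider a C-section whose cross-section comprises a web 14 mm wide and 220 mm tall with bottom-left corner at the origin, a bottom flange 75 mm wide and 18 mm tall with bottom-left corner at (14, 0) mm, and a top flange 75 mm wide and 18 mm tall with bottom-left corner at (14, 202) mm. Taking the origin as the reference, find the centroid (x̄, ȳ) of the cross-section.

web: A = 14 × 220 = 3080.00, centroid at (7.00, 110.00).
bottom flange: A = 75 × 18 = 1350.00, centroid at (51.50, 9.00).
top flange: A = 75 × 18 = 1350.00, centroid at (51.50, 211.00).
ΣA = 5780.00 mm²
ΣAx̄ = (3080.00)(7.00) + (1350.00)(51.50) + (1350.00)(51.50) = 160610.00 mm³
ΣAȳ = (3080.00)(110.00) + (1350.00)(9.00) + (1350.00)(211.00) = 635800.00 mm³
x̄ = 160610.00 / 5780.00 = 27.79 mm
ȳ = 635800.00 / 5780.00 = 110.00 mm

x̄ = 27.79 mm, ȳ = 110.00 mm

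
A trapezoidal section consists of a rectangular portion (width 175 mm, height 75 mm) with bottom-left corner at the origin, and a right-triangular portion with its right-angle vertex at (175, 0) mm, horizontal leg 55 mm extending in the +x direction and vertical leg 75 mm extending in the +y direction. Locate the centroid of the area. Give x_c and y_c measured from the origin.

Part | A | x̄ᵢ | ȳᵢ | A·x̄ᵢ | A·ȳᵢ
rectangular portion | 13125.00 | 87.50 | 37.50 | 1148437.50 | 492187.50
triangular portion | 2062.50 | 193.33 | 25.00 | 398750.00 | 51562.50
Σ | 15187.50 |  |  | 1547187.50 | 543750.00
x_c = 1547187.50 / 15187.50 = 101.87 mm
y_c = 543750.00 / 15187.50 = 35.80 mm

x_c = 101.87 mm, y_c = 35.80 mm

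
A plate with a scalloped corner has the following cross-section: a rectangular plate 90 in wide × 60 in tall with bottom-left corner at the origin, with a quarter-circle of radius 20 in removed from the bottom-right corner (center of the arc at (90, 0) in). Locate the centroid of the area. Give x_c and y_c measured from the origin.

x_c = 42.74 in, y_c = 31.33 in

Part | A | x̄ᵢ | ȳᵢ | A·x̄ᵢ | A·ȳᵢ
plate | 5400.00 | 45.00 | 30.00 | 243000.00 | 162000.00
removed quarter-circle | -314.16 | 81.51 | 8.49 | -25607.67 | -2666.67
Σ | 5085.84 |  |  | 217392.33 | 159333.33
x_c = 217392.33 / 5085.84 = 42.74 in
y_c = 159333.33 / 5085.84 = 31.33 in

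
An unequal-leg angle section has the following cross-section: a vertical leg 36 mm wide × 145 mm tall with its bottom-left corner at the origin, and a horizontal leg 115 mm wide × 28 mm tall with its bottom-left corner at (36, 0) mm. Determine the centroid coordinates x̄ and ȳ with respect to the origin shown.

x̄ = 46.80 mm, ȳ = 50.18 mm

Part | A | x̄ᵢ | ȳᵢ | A·x̄ᵢ | A·ȳᵢ
vertical leg | 5220.00 | 18.00 | 72.50 | 93960.00 | 378450.00
horizontal leg | 3220.00 | 93.50 | 14.00 | 301070.00 | 45080.00
Σ | 8440.00 |  |  | 395030.00 | 423530.00
x̄ = 395030.00 / 8440.00 = 46.80 mm
ȳ = 423530.00 / 8440.00 = 50.18 mm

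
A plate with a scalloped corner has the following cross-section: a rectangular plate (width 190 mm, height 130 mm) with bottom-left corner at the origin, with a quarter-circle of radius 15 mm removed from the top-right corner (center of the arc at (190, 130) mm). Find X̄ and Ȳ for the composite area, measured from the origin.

X̄ = 94.36 mm, Ȳ = 64.58 mm

plate: A = 190 × 130 = 24700.00, centroid at (95.00, 65.00).
removed quarter-circle: A = −¼π·15² = -176.71, centroid at (183.63, 123.63).
ΣA = 24523.29 mm²
ΣAX̄ = (24700.00)(95.00) + (-176.71)(183.63) = 2314049.23 mm³
ΣAȲ = (24700.00)(65.00) + (-176.71)(123.63) = 1583652.10 mm³
X̄ = 2314049.23 / 24523.29 = 94.36 mm
Ȳ = 1583652.10 / 24523.29 = 64.58 mm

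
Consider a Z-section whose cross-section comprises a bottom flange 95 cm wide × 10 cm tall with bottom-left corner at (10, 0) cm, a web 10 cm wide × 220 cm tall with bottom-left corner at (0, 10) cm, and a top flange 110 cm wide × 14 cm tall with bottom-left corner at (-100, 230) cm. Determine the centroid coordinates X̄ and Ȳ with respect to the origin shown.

Part | A | x̄ᵢ | ȳᵢ | A·x̄ᵢ | A·ȳᵢ
bottom flange | 950.00 | 57.50 | 5.00 | 54625.00 | 4750.00
web | 2200.00 | 5.00 | 120.00 | 11000.00 | 264000.00
top flange | 1540.00 | -45.00 | 237.00 | -69300.00 | 364980.00
Σ | 4690.00 |  |  | -3675.00 | 633730.00
X̄ = -3675.00 / 4690.00 = -0.78 cm
Ȳ = 633730.00 / 4690.00 = 135.12 cm

X̄ = -0.78 cm, Ȳ = 135.12 cm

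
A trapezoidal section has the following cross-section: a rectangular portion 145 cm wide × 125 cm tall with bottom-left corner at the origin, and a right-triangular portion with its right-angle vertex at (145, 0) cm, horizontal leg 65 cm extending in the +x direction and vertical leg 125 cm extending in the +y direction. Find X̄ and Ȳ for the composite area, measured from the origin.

Part | A | x̄ᵢ | ȳᵢ | A·x̄ᵢ | A·ȳᵢ
rectangular portion | 18125.00 | 72.50 | 62.50 | 1314062.50 | 1132812.50
triangular portion | 4062.50 | 166.67 | 41.67 | 677083.33 | 169270.83
Σ | 22187.50 |  |  | 1991145.83 | 1302083.33
X̄ = 1991145.83 / 22187.50 = 89.74 cm
Ȳ = 1302083.33 / 22187.50 = 58.69 cm

X̄ = 89.74 cm, Ȳ = 58.69 cm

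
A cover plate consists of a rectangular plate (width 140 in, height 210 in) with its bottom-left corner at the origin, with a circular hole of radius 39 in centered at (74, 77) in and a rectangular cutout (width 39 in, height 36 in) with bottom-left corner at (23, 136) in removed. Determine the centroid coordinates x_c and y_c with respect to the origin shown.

x_c = 70.84 in, y_c = 107.80 in

plate: A = 140 × 210 = 29400.00, centroid at (70.00, 105.00).
hole 1: A = −π·39² = -4778.36, centroid at (74.00, 77.00).
hole 2: A = −(39 × 36) = -1404.00, centroid at (42.50, 154.00).
ΣA = 23217.64 in², ΣAx_c = 1644731.18 in³, ΣAy_c = 2502850.09 in³.
x_c = 1644731.18/23217.64 = 70.84 in; y_c = 2502850.09/23217.64 = 107.80 in.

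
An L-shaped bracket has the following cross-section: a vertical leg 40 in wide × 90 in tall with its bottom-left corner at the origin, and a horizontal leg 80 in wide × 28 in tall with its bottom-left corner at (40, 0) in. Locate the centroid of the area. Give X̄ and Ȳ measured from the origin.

vertical leg: A = 40 × 90 = 3600.00, centroid at (20.00, 45.00).
horizontal leg: A = 80 × 28 = 2240.00, centroid at (80.00, 14.00).
ΣA = 5840.00 in², ΣAX̄ = 251200.00 in³, ΣAȲ = 193360.00 in³.
X̄ = 251200.00/5840.00 = 43.01 in; Ȳ = 193360.00/5840.00 = 33.11 in.

X̄ = 43.01 in, Ȳ = 33.11 in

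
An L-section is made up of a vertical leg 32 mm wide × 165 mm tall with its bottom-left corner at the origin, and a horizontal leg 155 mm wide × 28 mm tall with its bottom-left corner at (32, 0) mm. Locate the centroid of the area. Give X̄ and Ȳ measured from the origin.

Part | A | x̄ᵢ | ȳᵢ | A·x̄ᵢ | A·ȳᵢ
vertical leg | 5280.00 | 16.00 | 82.50 | 84480.00 | 435600.00
horizontal leg | 4340.00 | 109.50 | 14.00 | 475230.00 | 60760.00
Σ | 9620.00 |  |  | 559710.00 | 496360.00
X̄ = 559710.00 / 9620.00 = 58.18 mm
Ȳ = 496360.00 / 9620.00 = 51.60 mm

X̄ = 58.18 mm, Ȳ = 51.60 mm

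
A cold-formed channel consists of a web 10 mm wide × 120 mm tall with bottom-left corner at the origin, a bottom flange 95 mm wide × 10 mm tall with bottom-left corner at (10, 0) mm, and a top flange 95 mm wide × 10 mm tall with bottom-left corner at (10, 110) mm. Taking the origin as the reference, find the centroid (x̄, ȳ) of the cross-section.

x̄ = 37.18 mm, ȳ = 60.00 mm

web: A = 10 × 120 = 1200.00, centroid at (5.00, 60.00).
bottom flange: A = 95 × 10 = 950.00, centroid at (57.50, 5.00).
top flange: A = 95 × 10 = 950.00, centroid at (57.50, 115.00).
ΣA = 3100.00 mm², ΣAx̄ = 115250.00 mm³, ΣAȳ = 186000.00 mm³.
x̄ = 115250.00/3100.00 = 37.18 mm; ȳ = 186000.00/3100.00 = 60.00 mm.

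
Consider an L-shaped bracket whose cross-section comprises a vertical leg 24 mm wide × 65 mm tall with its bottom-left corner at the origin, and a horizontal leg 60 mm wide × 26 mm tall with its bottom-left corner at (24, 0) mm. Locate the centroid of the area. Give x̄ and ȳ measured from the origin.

vertical leg: A = 24 × 65 = 1560.00, centroid at (12.00, 32.50).
horizontal leg: A = 60 × 26 = 1560.00, centroid at (54.00, 13.00).
ΣA = 3120.00 mm², ΣAx̄ = 102960.00 mm³, ΣAȳ = 70980.00 mm³.
x̄ = 102960.00/3120.00 = 33.00 mm; ȳ = 70980.00/3120.00 = 22.75 mm.

x̄ = 33.00 mm, ȳ = 22.75 mm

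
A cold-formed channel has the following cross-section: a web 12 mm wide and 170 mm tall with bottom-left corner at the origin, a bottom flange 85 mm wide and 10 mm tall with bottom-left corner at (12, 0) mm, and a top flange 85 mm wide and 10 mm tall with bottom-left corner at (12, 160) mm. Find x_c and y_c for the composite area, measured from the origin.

x_c = 28.05 mm, y_c = 85.00 mm

Part | A | x̄ᵢ | ȳᵢ | A·x̄ᵢ | A·ȳᵢ
web | 2040.00 | 6.00 | 85.00 | 12240.00 | 173400.00
bottom flange | 850.00 | 54.50 | 5.00 | 46325.00 | 4250.00
top flange | 850.00 | 54.50 | 165.00 | 46325.00 | 140250.00
Σ | 3740.00 |  |  | 104890.00 | 317900.00
x_c = 104890.00 / 3740.00 = 28.05 mm
y_c = 317900.00 / 3740.00 = 85.00 mm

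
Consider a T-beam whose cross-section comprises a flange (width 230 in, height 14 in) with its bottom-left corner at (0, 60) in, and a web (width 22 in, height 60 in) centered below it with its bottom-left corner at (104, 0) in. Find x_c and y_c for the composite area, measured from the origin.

web: A = 22 × 60 = 1320.00, centroid at (115.00, 30.00).
flange: A = 230 × 14 = 3220.00, centroid at (115.00, 67.00).
ΣA = 4540.00 in²
ΣAx_c = (1320.00)(115.00) + (3220.00)(115.00) = 522100.00 in³
ΣAy_c = (1320.00)(30.00) + (3220.00)(67.00) = 255340.00 in³
x_c = 522100.00 / 4540.00 = 115.00 in
y_c = 255340.00 / 4540.00 = 56.24 in

x_c = 115.00 in, y_c = 56.24 in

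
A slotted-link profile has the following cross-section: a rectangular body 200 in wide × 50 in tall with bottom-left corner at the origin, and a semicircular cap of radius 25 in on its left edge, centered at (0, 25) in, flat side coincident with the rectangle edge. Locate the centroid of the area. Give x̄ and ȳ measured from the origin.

rectangular body: A = 200 × 50 = 10000.00, centroid at (100.00, 25.00).
semicircular end: A = ½π·25² = 981.75, centroid at (-10.61, 25.00).
ΣA = 10981.75 in², ΣAx̄ = 989583.33 in³, ΣAȳ = 274543.69 in³.
x̄ = 989583.33/10981.75 = 90.11 in; ȳ = 274543.69/10981.75 = 25.00 in.

x̄ = 90.11 in, ȳ = 25.00 in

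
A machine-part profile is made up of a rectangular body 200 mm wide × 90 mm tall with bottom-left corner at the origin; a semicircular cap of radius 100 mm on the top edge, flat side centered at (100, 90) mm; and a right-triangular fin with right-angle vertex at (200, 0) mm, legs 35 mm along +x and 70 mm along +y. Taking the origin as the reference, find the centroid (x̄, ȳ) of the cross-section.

rectangular body: A = 200 × 90 = 18000.00, centroid at (100.00, 45.00).
semicircular top: A = ½π·100² = 15707.96, centroid at (100.00, 132.44).
triangular fin: A = ½·35·70 = 1225.00, centroid at (211.67, 23.33).
ΣA = 34932.96 mm², ΣAx̄ = 3630087.99 mm³, ΣAȳ = 2918966.69 mm³.
x̄ = 3630087.99/34932.96 = 103.92 mm; ȳ = 2918966.69/34932.96 = 83.56 mm.

x̄ = 103.92 mm, ȳ = 83.56 mm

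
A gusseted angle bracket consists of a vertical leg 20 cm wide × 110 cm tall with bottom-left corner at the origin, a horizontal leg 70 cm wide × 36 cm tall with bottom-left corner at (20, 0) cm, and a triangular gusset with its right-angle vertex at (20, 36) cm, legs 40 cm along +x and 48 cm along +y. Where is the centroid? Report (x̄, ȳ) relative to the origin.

x̄ = 33.91 cm, ȳ = 38.08 cm

vertical leg: A = 20 × 110 = 2200.00, centroid at (10.00, 55.00).
horizontal leg: A = 70 × 36 = 2520.00, centroid at (55.00, 18.00).
gusset: A = ½·40·48 = 960.00, centroid at (33.33, 52.00).
ΣA = 5680.00 cm², ΣAx̄ = 192600.00 cm³, ΣAȳ = 216280.00 cm³.
x̄ = 192600.00/5680.00 = 33.91 cm; ȳ = 216280.00/5680.00 = 38.08 cm.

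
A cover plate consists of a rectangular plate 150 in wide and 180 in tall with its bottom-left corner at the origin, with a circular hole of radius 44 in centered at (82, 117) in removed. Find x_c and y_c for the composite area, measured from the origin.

plate: A = 150 × 180 = 27000.00, centroid at (75.00, 90.00).
hole: A = −π·44² = -6082.12, centroid at (82.00, 117.00).
ΣA = 20917.88 in², ΣAx_c = 1526265.88 in³, ΣAy_c = 1718391.56 in³.
x_c = 1526265.88/20917.88 = 72.96 in; y_c = 1718391.56/20917.88 = 82.15 in.

x_c = 72.96 in, y_c = 82.15 in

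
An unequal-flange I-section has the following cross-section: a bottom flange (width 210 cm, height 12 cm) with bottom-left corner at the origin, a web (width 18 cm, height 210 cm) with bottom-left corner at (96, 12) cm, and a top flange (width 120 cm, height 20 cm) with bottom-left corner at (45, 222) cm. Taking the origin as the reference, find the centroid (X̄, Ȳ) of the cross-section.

Part | A | x̄ᵢ | ȳᵢ | A·x̄ᵢ | A·ȳᵢ
bottom flange | 2520.00 | 105.00 | 6.00 | 264600.00 | 15120.00
web | 3780.00 | 105.00 | 117.00 | 396900.00 | 442260.00
top flange | 2400.00 | 105.00 | 232.00 | 252000.00 | 556800.00
Σ | 8700.00 |  |  | 913500.00 | 1014180.00
X̄ = 913500.00 / 8700.00 = 105.00 cm
Ȳ = 1014180.00 / 8700.00 = 116.57 cm

X̄ = 105.00 cm, Ȳ = 116.57 cm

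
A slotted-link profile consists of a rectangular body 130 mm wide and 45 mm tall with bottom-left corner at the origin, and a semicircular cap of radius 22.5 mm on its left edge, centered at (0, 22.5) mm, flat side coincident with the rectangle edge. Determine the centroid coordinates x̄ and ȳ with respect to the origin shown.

x̄ = 56.08 mm, ȳ = 22.50 mm

Part | A | x̄ᵢ | ȳᵢ | A·x̄ᵢ | A·ȳᵢ
rectangular body | 5850.00 | 65.00 | 22.50 | 380250.00 | 131625.00
semicircular end | 795.22 | -9.55 | 22.50 | -7593.75 | 17892.35
Σ | 6645.22 |  |  | 372656.25 | 149517.35
x̄ = 372656.25 / 6645.22 = 56.08 mm
ȳ = 149517.35 / 6645.22 = 22.50 mm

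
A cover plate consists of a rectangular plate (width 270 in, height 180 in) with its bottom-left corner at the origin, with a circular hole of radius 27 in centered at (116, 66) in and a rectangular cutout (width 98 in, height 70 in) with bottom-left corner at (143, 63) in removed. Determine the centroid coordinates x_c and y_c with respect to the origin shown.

x_c = 126.19 in, y_c = 90.00 in

plate: A = 270 × 180 = 48600.00, centroid at (135.00, 90.00).
hole 1: A = −π·27² = -2290.22, centroid at (116.00, 66.00).
hole 2: A = −(98 × 70) = -6860.00, centroid at (192.00, 98.00).
ΣA = 39449.78 in²
ΣAx_c = (48600.00)(135.00) + (-2290.22)(116.00) + (-6860.00)(192.00) = 4978214.36 in³
ΣAy_c = (48600.00)(90.00) + (-2290.22)(66.00) + (-6860.00)(98.00) = 3550565.41 in³
x_c = 4978214.36 / 39449.78 = 126.19 in
y_c = 3550565.41 / 39449.78 = 90.00 in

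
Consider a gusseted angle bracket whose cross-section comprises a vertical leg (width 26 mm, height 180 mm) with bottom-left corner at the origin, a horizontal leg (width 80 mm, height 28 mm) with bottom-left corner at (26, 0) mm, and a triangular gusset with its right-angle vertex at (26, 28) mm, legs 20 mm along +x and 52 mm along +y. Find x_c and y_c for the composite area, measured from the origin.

vertical leg: A = 26 × 180 = 4680.00, centroid at (13.00, 90.00).
horizontal leg: A = 80 × 28 = 2240.00, centroid at (66.00, 14.00).
gusset: A = ½·20·52 = 520.00, centroid at (32.67, 45.33).
ΣA = 7440.00 mm²
ΣAx_c = (4680.00)(13.00) + (2240.00)(66.00) + (520.00)(32.67) = 225666.67 mm³
ΣAy_c = (4680.00)(90.00) + (2240.00)(14.00) + (520.00)(45.33) = 476133.33 mm³
x_c = 225666.67 / 7440.00 = 30.33 mm
y_c = 476133.33 / 7440.00 = 64.00 mm

x_c = 30.33 mm, y_c = 64.00 mm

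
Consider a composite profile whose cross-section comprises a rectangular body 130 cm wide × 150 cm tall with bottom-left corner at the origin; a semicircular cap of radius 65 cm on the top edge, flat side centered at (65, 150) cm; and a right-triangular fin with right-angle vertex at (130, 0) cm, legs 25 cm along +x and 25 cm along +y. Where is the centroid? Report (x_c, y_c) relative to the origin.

x_c = 65.87 cm, y_c = 99.95 cm

rectangular body: A = 130 × 150 = 19500.00, centroid at (65.00, 75.00).
semicircular top: A = ½π·65² = 6636.61, centroid at (65.00, 177.59).
triangular fin: A = ½·25·25 = 312.50, centroid at (138.33, 8.33).
ΣA = 26449.11 cm², ΣAx_c = 1742109.11 cm³, ΣAy_c = 2643679.67 cm³.
x_c = 1742109.11/26449.11 = 65.87 cm; y_c = 2643679.67/26449.11 = 99.95 cm.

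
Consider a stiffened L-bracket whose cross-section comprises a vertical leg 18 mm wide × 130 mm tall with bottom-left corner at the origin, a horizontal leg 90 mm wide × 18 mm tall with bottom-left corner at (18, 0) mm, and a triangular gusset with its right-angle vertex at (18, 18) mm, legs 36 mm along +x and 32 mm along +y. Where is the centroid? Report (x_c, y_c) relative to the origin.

Part | A | x̄ᵢ | ȳᵢ | A·x̄ᵢ | A·ȳᵢ
vertical leg | 2340.00 | 9.00 | 65.00 | 21060.00 | 152100.00
horizontal leg | 1620.00 | 63.00 | 9.00 | 102060.00 | 14580.00
gusset | 576.00 | 30.00 | 28.67 | 17280.00 | 16512.00
Σ | 4536.00 |  |  | 140400.00 | 183192.00
x_c = 140400.00 / 4536.00 = 30.95 mm
y_c = 183192.00 / 4536.00 = 40.39 mm

x_c = 30.95 mm, y_c = 40.39 mm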